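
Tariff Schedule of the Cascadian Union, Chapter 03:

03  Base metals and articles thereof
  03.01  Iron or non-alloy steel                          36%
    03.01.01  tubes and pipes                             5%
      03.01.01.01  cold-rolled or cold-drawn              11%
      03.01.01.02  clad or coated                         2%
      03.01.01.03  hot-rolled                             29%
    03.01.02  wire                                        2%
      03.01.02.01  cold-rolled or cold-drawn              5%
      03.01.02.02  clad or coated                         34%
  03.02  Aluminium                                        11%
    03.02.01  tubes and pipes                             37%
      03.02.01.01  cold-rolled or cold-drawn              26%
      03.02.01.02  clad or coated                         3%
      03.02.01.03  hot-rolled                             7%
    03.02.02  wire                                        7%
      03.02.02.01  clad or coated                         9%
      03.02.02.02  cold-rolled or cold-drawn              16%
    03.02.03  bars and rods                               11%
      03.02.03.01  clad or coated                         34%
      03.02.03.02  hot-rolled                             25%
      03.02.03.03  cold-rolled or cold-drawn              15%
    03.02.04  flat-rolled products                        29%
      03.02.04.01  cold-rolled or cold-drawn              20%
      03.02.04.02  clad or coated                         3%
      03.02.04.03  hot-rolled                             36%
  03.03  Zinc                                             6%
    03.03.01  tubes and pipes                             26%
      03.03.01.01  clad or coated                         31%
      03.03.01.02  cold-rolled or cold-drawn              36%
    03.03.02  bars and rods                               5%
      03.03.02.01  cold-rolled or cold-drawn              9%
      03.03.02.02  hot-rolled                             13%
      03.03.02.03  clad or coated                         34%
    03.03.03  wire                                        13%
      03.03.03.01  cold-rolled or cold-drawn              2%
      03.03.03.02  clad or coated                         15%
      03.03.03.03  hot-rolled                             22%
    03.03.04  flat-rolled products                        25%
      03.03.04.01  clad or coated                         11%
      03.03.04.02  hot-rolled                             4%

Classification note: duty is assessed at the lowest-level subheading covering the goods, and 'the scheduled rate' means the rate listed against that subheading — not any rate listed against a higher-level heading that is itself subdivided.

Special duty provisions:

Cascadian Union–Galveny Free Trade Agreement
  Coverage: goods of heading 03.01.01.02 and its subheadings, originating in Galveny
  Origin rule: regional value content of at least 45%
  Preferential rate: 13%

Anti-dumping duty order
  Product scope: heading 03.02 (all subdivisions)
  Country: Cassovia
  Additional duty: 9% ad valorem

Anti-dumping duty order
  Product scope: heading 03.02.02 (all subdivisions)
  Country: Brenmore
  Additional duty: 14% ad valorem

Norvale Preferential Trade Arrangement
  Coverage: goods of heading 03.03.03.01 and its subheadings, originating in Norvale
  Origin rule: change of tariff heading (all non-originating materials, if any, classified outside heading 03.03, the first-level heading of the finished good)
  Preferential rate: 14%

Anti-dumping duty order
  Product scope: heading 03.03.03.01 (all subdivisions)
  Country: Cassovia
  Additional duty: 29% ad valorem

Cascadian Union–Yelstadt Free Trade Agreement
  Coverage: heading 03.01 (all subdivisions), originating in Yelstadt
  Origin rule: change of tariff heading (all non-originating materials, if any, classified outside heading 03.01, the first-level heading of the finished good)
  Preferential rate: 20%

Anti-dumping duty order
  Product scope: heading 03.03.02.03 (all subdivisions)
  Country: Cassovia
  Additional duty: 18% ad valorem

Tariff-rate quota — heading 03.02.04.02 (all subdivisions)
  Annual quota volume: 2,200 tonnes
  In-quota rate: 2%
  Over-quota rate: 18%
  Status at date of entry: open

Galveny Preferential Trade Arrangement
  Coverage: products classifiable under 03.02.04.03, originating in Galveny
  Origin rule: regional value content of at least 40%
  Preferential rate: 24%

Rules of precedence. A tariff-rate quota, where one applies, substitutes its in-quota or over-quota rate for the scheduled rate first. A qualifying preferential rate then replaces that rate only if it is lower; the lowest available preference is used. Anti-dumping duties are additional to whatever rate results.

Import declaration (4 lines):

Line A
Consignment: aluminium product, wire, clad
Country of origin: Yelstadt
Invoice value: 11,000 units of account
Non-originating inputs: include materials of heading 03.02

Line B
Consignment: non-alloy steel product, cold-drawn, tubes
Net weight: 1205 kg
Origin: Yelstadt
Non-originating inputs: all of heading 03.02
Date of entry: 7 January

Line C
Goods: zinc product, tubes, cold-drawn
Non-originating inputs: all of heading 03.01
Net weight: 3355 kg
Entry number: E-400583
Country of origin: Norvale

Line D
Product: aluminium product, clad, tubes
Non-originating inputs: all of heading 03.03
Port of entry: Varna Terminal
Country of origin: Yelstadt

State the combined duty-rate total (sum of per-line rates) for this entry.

Line A: aluminium → 03.02; wire → 03.02.02; clad → 03.02.02.01. Scheduled 9%. Yelstadt agreement on 03.01: 03.02.02.01 not covered. → 9%.
Line B: non-alloy steel → 03.01; tubes → 03.01.01; cold-drawn → 03.01.01.01. Scheduled 11%. Yelstadt agreement on 03.01: CTH met → 20% available; preference 20% not lower than 11% → no reduction. → 11%.
Line C: zinc → 03.03; tubes → 03.03.01; cold-drawn → 03.03.01.02. Scheduled 36%. Norvale agreement on 03.03.03.01: 03.03.01.02 not covered. → 36%.
Line D: aluminium → 03.02; tubes → 03.02.01; clad → 03.02.01.02. Scheduled 3%. Yelstadt agreement on 03.01: 03.02.01.02 not covered. → 3%.
Sum: 9% + 11% + 36% + 3% = 59%.

59%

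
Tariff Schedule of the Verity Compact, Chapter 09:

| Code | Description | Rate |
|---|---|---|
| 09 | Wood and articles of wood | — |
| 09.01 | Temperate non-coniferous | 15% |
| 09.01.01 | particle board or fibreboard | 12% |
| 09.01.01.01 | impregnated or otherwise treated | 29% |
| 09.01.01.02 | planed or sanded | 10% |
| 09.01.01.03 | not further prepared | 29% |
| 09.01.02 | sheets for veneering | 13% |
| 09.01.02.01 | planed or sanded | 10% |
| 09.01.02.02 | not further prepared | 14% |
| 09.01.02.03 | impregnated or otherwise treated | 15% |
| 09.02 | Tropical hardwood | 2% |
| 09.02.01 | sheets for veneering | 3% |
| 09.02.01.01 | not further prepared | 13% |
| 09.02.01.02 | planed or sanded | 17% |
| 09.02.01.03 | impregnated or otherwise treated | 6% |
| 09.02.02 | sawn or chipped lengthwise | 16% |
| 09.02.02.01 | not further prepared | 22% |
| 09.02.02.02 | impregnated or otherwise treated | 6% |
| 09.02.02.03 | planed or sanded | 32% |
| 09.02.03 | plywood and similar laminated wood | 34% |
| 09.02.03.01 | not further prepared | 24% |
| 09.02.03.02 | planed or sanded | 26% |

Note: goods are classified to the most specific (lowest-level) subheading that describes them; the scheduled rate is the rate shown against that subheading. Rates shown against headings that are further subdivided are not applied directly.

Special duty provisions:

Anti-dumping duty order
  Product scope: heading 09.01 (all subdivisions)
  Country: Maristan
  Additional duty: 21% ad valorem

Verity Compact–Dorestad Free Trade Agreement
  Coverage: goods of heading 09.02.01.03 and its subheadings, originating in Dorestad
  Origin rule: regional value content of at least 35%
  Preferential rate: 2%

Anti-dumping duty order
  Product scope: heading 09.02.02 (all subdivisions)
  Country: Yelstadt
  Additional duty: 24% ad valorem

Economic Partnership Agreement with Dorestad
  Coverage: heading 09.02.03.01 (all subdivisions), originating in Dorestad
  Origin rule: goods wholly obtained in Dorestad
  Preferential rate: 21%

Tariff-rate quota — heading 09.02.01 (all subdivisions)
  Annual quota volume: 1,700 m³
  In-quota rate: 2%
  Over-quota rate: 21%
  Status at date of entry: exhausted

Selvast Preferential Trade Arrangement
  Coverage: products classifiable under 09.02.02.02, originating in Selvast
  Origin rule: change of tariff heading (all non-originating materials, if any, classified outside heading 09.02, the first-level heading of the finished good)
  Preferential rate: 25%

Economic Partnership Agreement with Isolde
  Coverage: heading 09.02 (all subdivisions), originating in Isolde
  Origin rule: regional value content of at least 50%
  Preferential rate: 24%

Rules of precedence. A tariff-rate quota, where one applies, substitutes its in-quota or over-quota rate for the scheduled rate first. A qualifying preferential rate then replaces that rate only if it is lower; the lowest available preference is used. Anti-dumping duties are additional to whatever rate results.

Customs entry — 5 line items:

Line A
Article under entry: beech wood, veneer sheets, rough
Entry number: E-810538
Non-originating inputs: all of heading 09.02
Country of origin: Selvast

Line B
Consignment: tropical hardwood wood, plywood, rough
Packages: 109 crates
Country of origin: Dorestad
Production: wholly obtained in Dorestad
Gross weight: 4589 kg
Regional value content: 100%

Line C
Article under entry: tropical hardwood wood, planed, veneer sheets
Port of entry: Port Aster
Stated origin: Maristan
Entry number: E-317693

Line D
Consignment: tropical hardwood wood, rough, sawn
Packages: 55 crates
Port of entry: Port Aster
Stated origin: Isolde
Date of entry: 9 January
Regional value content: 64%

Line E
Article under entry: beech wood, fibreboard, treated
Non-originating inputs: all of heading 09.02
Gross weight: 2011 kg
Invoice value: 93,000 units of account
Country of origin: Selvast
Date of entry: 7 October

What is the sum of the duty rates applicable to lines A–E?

Line A: beech → 09.01; veneer sheets → 09.01.02; rough → 09.01.02.02. Scheduled 14%. Selvast agreement on 09.02.02.02: 09.01.02.02 not covered. → 14%.
Line B: tropical hardwood → 09.02; plywood → 09.02.03; rough → 09.02.03.01. Scheduled 24%. Dorestad agreement on 09.02.01.03: 09.02.03.01 not covered; Dorestad agreement on 09.02.03.01: wholly obtained → 21% available; preferential 21%. → 21%.
Line C: tropical hardwood → 09.02; veneer sheets → 09.02.01; planed → 09.02.01.02. Scheduled 17%. quota on 09.02.01 exhausted → over-quota 21%. → 21%.
Line D: tropical hardwood → 09.02; sawn → 09.02.02; rough → 09.02.02.01. Scheduled 22%. Isolde agreement on 09.02: RVC ≥ 50% → 24% available; preference 24% not lower than 22% → no reduction. → 22%.
Line E: beech → 09.01; fibreboard → 09.01.01; treated → 09.01.01.01. Scheduled 29%. Selvast agreement on 09.02.02.02: 09.01.01.01 not covered. → 29%.
Sum: 14% + 21% + 21% + 22% + 29% = 107%.

107%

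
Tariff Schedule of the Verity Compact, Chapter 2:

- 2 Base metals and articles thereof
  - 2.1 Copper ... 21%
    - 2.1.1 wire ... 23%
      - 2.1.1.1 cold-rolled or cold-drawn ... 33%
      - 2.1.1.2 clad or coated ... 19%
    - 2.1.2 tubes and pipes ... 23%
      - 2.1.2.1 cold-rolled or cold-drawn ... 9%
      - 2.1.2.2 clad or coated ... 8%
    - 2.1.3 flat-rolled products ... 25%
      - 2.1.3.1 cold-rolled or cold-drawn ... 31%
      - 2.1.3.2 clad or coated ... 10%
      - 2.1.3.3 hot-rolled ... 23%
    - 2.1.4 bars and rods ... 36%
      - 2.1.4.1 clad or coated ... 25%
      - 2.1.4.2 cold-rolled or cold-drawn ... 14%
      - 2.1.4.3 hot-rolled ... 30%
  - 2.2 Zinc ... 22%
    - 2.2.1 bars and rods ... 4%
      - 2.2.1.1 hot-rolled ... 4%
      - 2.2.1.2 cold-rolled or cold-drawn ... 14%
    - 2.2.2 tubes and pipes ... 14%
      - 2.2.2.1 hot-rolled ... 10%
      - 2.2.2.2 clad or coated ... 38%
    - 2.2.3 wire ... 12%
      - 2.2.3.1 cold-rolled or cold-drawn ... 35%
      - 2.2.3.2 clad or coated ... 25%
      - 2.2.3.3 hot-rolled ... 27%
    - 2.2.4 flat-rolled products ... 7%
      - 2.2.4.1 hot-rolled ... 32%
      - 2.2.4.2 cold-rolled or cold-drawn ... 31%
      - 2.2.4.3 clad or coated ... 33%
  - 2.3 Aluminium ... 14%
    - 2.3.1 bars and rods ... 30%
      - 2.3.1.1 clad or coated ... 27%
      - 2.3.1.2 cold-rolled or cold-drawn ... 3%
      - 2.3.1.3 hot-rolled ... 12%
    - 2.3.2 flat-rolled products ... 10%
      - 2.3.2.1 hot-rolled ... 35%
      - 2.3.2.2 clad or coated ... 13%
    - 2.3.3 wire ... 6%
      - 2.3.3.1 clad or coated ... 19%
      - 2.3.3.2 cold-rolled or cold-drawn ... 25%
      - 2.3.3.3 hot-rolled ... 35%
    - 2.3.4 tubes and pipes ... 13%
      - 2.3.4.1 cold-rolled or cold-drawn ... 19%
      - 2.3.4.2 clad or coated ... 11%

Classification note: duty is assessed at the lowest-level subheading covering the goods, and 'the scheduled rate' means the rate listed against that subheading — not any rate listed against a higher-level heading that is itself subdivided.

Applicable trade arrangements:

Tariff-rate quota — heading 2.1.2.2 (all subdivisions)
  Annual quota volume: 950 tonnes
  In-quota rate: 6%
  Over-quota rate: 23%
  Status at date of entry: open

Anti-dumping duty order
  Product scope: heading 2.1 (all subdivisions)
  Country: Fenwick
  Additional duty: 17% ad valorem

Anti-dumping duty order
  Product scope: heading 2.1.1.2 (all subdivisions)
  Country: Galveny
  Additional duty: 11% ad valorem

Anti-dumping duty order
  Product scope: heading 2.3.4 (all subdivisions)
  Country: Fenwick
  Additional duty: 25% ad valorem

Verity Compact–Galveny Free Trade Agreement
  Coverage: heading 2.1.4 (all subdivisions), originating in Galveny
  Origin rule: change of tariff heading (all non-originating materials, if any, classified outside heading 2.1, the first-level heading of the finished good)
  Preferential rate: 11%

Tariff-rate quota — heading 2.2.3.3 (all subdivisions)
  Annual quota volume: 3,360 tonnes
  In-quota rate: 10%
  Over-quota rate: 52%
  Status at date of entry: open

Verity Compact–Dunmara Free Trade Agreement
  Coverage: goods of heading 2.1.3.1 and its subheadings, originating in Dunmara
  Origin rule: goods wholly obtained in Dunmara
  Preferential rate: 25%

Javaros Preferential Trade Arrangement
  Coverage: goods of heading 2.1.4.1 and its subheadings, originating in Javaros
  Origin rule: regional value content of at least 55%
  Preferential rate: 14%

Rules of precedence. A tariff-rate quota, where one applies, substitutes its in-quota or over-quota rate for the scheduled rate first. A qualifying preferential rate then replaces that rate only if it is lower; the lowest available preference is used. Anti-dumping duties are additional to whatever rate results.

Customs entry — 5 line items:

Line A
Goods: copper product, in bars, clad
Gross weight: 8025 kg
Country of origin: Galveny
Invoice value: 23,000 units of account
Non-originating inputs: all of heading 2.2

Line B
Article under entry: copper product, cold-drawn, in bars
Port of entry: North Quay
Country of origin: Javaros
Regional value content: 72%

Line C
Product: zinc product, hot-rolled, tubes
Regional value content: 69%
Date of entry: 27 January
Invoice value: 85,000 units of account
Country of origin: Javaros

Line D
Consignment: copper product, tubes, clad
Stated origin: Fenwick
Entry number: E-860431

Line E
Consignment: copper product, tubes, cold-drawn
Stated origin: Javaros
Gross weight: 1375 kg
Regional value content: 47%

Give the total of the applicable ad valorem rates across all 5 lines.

Line A: copper → 2.1; in bars → 2.1.4; clad → 2.1.4.1. Scheduled 25%. Galveny agreement on 2.1.4: CTH met → 11% available; preferential 11%. → 11%.
Line B: copper → 2.1; in bars → 2.1.4; cold-drawn → 2.1.4.2. Scheduled 14%. Javaros agreement on 2.1.4.1: 2.1.4.2 not covered. → 14%.
Line C: zinc → 2.2; tubes → 2.2.2; hot-rolled → 2.2.2.1. Scheduled 10%. Javaros agreement on 2.1.4.1: 2.2.2.1 not covered. → 10%.
Line D: copper → 2.1; tubes → 2.1.2; clad → 2.1.2.2. Scheduled 8%. quota on 2.1.2.2 open → in-quota 6%; anti-dumping (Fenwick, 2.1): +17%; total 6% + 17% = 23%. → 23%.
Line E: copper → 2.1; tubes → 2.1.2; cold-drawn → 2.1.2.1. Scheduled 9%. Javaros agreement on 2.1.4.1: 2.1.2.1 not covered. → 9%.
Sum: 11% + 14% + 10% + 23% + 9% = 67%.

67%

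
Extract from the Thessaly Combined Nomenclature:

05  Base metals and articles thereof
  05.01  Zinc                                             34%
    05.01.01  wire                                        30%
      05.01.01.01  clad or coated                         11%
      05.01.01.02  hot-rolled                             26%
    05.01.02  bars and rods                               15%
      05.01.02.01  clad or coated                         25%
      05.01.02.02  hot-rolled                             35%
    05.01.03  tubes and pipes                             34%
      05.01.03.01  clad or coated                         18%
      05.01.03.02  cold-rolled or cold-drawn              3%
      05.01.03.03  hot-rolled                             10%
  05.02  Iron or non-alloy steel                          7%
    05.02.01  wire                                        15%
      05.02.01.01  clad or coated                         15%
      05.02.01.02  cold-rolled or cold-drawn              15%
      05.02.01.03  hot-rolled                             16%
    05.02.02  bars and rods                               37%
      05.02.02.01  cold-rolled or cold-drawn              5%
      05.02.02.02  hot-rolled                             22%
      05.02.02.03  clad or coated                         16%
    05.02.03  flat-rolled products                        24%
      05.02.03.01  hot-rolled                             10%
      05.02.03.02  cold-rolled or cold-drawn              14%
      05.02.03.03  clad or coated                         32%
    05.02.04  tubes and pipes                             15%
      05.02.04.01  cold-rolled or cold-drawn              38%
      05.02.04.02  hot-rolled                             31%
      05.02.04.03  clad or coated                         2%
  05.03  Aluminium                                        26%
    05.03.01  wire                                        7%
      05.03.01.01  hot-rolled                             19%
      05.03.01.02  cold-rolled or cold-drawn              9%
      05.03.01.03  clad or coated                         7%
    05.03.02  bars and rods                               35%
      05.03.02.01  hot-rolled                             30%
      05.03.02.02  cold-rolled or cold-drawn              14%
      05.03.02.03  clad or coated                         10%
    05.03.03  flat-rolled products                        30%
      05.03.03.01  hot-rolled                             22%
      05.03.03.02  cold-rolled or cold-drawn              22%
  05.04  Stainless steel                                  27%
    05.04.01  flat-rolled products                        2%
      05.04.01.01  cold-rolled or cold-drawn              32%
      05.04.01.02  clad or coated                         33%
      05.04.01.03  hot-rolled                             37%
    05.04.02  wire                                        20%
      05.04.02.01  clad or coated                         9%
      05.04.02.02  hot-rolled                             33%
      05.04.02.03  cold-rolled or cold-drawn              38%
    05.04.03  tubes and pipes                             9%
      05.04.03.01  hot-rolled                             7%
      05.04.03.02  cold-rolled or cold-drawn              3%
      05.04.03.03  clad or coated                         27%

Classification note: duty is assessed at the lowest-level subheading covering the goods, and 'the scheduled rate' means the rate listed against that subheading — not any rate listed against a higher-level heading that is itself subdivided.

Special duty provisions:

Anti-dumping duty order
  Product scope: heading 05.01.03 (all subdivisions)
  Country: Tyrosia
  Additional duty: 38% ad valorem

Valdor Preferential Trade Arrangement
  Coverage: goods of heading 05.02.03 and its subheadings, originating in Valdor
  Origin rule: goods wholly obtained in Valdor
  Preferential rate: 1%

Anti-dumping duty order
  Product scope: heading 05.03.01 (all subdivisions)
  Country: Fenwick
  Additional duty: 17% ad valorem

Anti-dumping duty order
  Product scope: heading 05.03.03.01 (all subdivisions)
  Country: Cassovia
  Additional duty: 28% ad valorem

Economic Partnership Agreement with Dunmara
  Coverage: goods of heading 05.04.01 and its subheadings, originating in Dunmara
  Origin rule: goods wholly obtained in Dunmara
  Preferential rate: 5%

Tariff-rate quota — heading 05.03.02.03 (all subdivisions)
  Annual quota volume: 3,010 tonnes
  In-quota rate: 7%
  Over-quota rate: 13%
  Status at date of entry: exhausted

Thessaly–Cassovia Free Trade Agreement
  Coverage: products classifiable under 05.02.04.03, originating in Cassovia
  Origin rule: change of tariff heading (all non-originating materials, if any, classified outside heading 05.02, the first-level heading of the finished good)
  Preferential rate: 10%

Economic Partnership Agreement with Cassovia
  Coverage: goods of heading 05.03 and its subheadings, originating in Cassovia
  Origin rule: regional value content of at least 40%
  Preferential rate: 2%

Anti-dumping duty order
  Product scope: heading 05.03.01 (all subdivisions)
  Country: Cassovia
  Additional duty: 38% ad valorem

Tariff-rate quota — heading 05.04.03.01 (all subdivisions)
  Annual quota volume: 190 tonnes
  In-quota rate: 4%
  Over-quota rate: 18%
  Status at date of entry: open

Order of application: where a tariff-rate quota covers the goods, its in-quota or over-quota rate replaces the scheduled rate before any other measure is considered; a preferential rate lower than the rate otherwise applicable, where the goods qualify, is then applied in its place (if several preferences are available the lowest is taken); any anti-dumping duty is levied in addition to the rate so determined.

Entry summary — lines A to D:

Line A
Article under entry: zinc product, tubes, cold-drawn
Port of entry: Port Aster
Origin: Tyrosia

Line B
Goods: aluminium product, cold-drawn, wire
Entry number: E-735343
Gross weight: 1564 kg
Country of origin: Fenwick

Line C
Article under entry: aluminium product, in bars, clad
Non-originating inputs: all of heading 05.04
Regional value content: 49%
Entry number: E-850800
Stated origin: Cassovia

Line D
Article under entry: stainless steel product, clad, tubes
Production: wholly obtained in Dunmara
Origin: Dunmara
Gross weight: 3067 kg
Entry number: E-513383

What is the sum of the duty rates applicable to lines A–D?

96%

Line A: zinc → 05.01; tubes → 05.01.03; cold-drawn → 05.01.03.02. Scheduled 3%. anti-dumping (Tyrosia, 05.01.03): +38%; total 3% + 38% = 41%. → 41%.
Line B: aluminium → 05.03; wire → 05.03.01; cold-drawn → 05.03.01.02. Scheduled 9%. anti-dumping (Fenwick, 05.03.01): +17%; total 9% + 17% = 26%. → 26%.
Line C: aluminium → 05.03; in bars → 05.03.02; clad → 05.03.02.03. Scheduled 10%. quota on 05.03.02.03 exhausted → over-quota 13%; Cassovia agreement on 05.02.04.03: 05.03.02.03 not covered; Cassovia agreement on 05.03: RVC ≥ 40% → 2% available; preferential 2%. → 2%.
Line D: stainless steel → 05.04; tubes → 05.04.03; clad → 05.04.03.03. Scheduled 27%. Dunmara agreement on 05.04.01: 05.04.03.03 not covered. → 27%.
Sum: 41% + 26% + 2% + 27% = 96%.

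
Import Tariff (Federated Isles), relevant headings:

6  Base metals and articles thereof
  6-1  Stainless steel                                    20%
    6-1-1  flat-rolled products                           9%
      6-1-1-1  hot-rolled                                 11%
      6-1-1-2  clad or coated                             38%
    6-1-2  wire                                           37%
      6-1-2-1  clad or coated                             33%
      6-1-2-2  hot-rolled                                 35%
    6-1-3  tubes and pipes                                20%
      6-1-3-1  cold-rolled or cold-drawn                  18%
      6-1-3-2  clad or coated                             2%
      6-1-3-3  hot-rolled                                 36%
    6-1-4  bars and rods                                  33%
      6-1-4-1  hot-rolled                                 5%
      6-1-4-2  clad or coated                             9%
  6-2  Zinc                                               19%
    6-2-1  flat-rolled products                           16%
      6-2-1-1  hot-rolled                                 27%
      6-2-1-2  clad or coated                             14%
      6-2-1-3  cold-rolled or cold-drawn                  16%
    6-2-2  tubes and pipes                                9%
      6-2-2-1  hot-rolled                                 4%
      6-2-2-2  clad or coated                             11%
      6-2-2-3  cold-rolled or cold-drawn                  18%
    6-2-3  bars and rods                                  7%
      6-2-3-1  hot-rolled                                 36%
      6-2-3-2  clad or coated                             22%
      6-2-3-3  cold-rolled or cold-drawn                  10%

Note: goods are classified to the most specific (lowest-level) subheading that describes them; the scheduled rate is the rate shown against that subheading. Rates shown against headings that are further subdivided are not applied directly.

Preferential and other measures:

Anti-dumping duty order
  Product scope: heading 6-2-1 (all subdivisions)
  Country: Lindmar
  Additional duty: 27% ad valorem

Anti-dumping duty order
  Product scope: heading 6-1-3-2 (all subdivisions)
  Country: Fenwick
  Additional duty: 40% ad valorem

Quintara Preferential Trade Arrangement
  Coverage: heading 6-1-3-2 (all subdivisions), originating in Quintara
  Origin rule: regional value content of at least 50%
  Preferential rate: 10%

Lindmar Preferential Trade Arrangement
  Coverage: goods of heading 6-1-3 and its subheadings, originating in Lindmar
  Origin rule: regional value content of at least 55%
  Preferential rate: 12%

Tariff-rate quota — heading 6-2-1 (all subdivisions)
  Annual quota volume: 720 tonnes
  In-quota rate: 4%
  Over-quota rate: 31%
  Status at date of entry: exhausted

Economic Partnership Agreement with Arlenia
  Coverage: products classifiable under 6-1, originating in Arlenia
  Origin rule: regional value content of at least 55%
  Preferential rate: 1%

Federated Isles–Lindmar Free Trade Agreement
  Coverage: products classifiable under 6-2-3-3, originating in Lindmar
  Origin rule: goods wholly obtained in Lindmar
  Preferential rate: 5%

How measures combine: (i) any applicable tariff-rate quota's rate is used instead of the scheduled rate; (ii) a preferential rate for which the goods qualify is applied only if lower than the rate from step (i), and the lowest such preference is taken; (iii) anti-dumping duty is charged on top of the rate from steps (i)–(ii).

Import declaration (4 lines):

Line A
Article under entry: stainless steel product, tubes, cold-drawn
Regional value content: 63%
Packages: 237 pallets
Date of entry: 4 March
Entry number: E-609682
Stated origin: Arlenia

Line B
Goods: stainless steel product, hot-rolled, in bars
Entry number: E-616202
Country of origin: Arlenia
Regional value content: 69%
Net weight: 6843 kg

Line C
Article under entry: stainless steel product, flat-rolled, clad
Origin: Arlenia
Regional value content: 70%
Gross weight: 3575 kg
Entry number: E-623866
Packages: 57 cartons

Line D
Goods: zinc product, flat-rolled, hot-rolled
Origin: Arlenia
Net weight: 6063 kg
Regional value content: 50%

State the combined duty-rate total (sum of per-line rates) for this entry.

34%

Line A: stainless steel → 6-1; tubes → 6-1-3; cold-drawn → 6-1-3-1. Scheduled 18%. Arlenia agreement on 6-1: RVC ≥ 55% → 1% available; preferential 1%. → 1%.
Line B: stainless steel → 6-1; in bars → 6-1-4; hot-rolled → 6-1-4-1. Scheduled 5%. Arlenia agreement on 6-1: RVC ≥ 55% → 1% available; preferential 1%. → 1%.
Line C: stainless steel → 6-1; flat-rolled → 6-1-1; clad → 6-1-1-2. Scheduled 38%. Arlenia agreement on 6-1: RVC ≥ 55% → 1% available; preferential 1%. → 1%.
Line D: zinc → 6-2; flat-rolled → 6-2-1; hot-rolled → 6-2-1-1. Scheduled 27%. quota on 6-2-1 exhausted → over-quota 31%; Arlenia agreement on 6-1: 6-2-1-1 not covered. → 31%.
Sum: 1% + 1% + 1% + 31% = 34%.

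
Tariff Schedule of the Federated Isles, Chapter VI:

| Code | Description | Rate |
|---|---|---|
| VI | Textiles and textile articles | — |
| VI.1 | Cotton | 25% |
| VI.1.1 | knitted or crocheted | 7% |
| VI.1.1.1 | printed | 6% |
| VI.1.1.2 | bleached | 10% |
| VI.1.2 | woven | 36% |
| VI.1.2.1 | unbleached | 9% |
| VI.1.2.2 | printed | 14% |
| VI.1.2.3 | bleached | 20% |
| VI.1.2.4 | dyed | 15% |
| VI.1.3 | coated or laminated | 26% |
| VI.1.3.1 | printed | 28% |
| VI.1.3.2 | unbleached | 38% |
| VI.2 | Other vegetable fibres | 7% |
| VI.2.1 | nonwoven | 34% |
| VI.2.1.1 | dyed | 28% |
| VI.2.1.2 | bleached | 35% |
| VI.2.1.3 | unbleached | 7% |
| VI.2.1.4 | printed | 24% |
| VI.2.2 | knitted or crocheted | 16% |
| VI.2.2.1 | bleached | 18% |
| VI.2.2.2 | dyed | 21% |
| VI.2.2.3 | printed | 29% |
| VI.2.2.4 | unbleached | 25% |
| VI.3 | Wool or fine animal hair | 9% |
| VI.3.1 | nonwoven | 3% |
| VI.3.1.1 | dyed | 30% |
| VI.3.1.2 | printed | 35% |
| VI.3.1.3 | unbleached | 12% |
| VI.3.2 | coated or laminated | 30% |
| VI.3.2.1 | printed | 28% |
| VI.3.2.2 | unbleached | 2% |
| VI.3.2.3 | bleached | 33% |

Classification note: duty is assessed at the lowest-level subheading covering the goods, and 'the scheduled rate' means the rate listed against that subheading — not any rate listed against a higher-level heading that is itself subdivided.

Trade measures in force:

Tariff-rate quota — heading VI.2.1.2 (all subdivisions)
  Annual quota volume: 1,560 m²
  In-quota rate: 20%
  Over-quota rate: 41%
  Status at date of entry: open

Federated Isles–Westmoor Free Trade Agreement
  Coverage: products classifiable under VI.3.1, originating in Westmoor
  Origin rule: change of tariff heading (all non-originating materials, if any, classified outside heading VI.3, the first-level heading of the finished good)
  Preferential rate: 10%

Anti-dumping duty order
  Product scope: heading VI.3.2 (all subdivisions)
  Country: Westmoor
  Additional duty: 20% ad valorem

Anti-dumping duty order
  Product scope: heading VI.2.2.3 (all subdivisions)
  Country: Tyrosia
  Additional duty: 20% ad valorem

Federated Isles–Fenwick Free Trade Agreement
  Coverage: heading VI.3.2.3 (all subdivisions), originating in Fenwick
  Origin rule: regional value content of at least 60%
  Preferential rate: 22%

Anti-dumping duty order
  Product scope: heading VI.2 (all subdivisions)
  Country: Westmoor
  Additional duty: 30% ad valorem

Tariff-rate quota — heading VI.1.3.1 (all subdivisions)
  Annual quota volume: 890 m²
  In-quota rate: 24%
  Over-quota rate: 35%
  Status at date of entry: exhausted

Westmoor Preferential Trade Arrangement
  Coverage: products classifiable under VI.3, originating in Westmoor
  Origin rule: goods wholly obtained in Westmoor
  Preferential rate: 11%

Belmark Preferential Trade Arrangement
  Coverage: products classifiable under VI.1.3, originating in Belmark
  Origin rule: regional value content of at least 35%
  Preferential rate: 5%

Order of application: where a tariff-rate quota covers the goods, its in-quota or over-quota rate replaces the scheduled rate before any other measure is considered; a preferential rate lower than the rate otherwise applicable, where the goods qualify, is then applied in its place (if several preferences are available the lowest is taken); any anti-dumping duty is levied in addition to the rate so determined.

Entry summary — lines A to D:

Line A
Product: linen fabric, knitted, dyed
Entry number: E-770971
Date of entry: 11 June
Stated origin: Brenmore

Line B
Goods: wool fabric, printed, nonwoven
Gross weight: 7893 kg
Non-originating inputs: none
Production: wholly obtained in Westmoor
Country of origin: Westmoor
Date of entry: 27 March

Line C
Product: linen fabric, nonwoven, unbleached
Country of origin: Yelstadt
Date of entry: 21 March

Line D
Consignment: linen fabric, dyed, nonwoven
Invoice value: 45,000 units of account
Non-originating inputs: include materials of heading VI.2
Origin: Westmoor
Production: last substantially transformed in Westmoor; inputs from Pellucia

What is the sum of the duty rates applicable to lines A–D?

Line A: linen → VI.2; knitted → VI.2.2; dyed → VI.2.2.2. Scheduled 21%. No special measure applies. → 21%.
Line B: wool → VI.3; nonwoven → VI.3.1; printed → VI.3.1.2. Scheduled 35%. Westmoor agreement on VI.3.1: CTH met → 10% available; Westmoor agreement on VI.3: wholly obtained → 11% available; preferential 10%. → 10%.
Line C: linen → VI.2; nonwoven → VI.2.1; unbleached → VI.2.1.3. Scheduled 7%. No special measure applies. → 7%.
Line D: linen → VI.2; nonwoven → VI.2.1; dyed → VI.2.1.1. Scheduled 28%. Westmoor agreement on VI.3.1: VI.2.1.1 not covered; Westmoor agreement on VI.3: VI.2.1.1 not covered; anti-dumping (Westmoor, VI.2): +30%; total 28% + 30% = 58%. → 58%.
Sum: 21% + 10% + 7% + 58% = 96%.

96%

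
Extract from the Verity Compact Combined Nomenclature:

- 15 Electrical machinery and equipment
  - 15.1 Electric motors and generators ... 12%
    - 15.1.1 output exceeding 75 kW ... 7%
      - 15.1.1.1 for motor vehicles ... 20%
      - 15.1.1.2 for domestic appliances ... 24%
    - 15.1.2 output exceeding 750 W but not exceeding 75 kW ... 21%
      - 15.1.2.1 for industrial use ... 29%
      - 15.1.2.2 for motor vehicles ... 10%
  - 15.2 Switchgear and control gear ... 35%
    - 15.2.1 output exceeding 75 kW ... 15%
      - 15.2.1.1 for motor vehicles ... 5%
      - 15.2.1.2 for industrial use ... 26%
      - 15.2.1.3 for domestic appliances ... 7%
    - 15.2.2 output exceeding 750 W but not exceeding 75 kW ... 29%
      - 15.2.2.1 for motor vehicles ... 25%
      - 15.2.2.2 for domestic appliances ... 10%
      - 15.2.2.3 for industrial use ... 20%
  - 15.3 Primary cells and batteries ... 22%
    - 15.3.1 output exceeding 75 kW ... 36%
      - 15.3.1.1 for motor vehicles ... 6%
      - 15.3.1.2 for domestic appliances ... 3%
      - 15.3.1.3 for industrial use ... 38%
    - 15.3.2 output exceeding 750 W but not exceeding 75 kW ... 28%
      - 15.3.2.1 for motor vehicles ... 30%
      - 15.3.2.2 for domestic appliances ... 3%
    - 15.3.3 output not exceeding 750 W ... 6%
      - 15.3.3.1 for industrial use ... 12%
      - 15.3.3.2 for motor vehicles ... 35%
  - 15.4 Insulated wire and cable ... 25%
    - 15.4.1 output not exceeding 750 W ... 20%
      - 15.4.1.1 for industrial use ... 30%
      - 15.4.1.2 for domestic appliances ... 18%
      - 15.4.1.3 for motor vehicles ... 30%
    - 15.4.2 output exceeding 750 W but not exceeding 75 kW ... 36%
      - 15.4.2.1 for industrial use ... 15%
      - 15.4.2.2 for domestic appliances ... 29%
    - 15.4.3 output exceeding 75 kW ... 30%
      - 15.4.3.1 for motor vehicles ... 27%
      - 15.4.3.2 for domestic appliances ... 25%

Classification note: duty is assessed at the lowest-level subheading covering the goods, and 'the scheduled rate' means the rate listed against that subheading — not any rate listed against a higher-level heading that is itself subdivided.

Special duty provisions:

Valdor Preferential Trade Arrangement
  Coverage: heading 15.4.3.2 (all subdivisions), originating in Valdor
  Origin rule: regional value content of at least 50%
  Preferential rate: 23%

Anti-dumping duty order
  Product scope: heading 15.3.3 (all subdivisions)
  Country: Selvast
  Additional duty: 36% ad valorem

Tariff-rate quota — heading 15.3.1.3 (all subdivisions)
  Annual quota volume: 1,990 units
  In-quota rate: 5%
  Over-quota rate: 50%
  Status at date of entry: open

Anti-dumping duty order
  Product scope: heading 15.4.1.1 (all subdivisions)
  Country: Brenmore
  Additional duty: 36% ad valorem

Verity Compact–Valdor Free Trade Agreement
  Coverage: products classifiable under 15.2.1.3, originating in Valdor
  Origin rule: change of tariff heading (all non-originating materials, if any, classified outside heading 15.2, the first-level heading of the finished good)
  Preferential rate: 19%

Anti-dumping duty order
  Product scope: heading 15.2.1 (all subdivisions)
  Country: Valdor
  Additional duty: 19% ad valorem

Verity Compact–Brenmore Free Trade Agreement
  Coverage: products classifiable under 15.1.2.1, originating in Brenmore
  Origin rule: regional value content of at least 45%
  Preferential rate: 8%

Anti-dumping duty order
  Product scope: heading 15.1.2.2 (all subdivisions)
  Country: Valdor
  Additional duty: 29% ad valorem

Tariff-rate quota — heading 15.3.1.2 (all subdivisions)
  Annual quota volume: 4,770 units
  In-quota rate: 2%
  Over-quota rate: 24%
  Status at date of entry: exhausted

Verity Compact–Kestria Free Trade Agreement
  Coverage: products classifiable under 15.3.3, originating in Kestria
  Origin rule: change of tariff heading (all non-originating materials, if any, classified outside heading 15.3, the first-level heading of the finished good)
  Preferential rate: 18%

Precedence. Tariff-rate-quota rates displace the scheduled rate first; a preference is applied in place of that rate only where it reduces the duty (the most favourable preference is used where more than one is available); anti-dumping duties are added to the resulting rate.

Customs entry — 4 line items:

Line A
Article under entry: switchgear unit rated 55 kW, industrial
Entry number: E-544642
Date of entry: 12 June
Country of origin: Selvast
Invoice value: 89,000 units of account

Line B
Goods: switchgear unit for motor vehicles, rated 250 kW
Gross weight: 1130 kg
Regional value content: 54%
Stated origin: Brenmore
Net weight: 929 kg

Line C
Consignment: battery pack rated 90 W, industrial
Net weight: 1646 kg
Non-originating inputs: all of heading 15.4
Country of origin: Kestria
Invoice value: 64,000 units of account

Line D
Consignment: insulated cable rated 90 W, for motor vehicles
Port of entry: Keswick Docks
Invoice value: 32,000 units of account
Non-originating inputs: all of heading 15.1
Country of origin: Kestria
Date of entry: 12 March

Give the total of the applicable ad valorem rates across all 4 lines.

Line A: switchgear unit → 15.2; rated 55 kW → 15.2.2; industrial → 15.2.2.3. Scheduled 20%. No special measure applies. → 20%.
Line B: switchgear unit → 15.2; rated 250 kW → 15.2.1; for motor vehicles → 15.2.1.1. Scheduled 5%. Brenmore agreement on 15.1.2.1: 15.2.1.1 not covered. → 5%.
Line C: battery pack → 15.3; rated 90 W → 15.3.3; industrial → 15.3.3.1. Scheduled 12%. Kestria agreement on 15.3.3: CTH met → 18% available; preference 18% not lower than 12% → no reduction. → 12%.
Line D: insulated cable → 15.4; rated 90 W → 15.4.1; for motor vehicles → 15.4.1.3. Scheduled 30%. Kestria agreement on 15.3.3: 15.4.1.3 not covered. → 30%.
Sum: 20% + 5% + 12% + 30% = 67%.

67%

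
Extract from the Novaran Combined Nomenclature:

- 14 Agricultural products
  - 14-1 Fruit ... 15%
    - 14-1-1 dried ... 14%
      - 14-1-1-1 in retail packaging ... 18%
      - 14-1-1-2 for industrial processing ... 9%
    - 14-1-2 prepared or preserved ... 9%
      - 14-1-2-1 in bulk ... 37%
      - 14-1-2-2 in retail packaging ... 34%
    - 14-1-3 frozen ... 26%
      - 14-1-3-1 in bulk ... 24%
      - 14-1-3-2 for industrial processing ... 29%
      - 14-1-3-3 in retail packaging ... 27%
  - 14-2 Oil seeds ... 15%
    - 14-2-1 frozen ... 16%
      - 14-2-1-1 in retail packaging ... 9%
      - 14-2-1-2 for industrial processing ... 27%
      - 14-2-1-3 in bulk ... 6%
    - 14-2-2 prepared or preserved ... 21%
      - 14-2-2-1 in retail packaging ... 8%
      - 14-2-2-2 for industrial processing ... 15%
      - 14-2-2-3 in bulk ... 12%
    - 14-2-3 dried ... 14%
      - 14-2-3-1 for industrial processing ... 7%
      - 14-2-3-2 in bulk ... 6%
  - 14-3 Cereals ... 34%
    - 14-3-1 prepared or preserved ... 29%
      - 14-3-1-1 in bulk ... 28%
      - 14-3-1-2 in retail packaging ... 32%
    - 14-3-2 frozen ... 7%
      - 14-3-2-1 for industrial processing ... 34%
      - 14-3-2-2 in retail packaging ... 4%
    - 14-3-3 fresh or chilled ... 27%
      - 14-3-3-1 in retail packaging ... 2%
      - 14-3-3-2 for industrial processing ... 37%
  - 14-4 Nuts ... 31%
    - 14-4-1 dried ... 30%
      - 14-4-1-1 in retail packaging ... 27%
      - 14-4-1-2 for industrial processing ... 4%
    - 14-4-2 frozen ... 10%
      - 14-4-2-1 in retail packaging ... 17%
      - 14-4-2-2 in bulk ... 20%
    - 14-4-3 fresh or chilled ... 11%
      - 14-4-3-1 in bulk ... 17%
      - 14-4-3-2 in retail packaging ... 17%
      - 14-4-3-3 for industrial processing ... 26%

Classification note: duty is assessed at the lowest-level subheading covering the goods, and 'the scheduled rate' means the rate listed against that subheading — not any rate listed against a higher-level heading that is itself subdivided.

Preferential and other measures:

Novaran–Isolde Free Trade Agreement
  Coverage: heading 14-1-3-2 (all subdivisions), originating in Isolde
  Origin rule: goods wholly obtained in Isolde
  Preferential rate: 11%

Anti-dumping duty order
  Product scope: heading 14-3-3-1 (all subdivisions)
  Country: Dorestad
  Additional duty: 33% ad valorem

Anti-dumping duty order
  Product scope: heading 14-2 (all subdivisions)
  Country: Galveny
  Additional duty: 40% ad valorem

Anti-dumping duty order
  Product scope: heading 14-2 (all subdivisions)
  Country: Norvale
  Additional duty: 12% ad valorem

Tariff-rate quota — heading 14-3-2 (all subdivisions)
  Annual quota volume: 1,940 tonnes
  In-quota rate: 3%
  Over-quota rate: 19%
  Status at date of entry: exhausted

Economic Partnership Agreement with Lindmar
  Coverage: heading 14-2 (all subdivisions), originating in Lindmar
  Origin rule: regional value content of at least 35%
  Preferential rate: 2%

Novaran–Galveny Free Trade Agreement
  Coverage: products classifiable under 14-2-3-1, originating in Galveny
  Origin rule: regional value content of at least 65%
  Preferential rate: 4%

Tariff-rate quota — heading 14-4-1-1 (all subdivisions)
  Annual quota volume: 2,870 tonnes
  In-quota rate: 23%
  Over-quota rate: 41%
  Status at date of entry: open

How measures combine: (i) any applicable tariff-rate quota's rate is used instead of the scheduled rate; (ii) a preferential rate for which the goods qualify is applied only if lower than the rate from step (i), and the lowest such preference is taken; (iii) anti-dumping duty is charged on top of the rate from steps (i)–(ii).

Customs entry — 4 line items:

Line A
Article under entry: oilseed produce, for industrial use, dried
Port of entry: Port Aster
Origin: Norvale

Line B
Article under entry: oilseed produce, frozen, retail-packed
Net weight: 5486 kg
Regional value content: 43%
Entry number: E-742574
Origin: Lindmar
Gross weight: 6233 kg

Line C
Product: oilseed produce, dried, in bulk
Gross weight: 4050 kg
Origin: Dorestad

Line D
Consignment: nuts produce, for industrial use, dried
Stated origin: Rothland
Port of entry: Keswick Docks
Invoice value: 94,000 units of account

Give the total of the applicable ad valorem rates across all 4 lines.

31%

Line A: oilseed → 14-2; dried → 14-2-3; for industrial use → 14-2-3-1. Scheduled 7%. anti-dumping (Norvale, 14-2): +12%; total 7% + 12% = 19%. → 19%.
Line B: oilseed → 14-2; frozen → 14-2-1; retail-packed → 14-2-1-1. Scheduled 9%. Lindmar agreement on 14-2: RVC ≥ 35% → 2% available; preferential 2%. → 2%.
Line C: oilseed → 14-2; dried → 14-2-3; in bulk → 14-2-3-2. Scheduled 6%. No special measure applies. → 6%.
Line D: nuts → 14-4; dried → 14-4-1; for industrial use → 14-4-1-2. Scheduled 4%. No special measure applies. → 4%.
Sum: 19% + 2% + 6% + 4% = 31%.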